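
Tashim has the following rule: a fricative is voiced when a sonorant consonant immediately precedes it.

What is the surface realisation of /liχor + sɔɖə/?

[liχorzɔɖə]

The rule targets /s/ (voiceless alveolar fricative), which sits after the trigger /r/ (voiced).
The voiced alveolar fricative is [z], so /s/ → [z].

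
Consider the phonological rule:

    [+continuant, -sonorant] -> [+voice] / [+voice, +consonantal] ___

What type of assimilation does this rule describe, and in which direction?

The structural change is [+voice], and the conditioning segment [+voice, +consonantal] (a voiced consonant) is itself voiced, so the target comes to share the voicing of its neighbour — voicing assimilation.
Since the environment is written before the underscore, the trigger precedes the target; the direction is progressive.

progressive voicing assimilation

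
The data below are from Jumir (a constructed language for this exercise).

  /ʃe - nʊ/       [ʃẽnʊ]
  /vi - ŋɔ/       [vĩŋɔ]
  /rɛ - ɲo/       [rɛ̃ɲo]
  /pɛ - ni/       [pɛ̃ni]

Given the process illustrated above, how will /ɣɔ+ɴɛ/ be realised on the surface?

[ɣɔ̃ɴɛ]

The data show regressive nasality assimilation (vowel nasalisation): /e/ → [ẽ] before /n/; /i/ → [ĩ] before /ŋ/; /ɛ/ → [ɛ̃] before /ɲ/; /ɛ/ → [ɛ̃] before /n/ — a vowel is nasalised by an immediately following nasal consonant.
/ɔ/ sits next to the nasal /ɴ/ and is therefore nasalised to [ɔ̃].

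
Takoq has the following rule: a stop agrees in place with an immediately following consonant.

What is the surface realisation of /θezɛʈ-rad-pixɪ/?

[θezɛtrabpixɪ]

/ʈ/ is a voiceless retroflex stop. The following trigger /r/ is alveolar, so /ʈ/ must become alveolar as well.
The voiceless alveolar stop is [t], so /ʈ/ → [t].
At the second juncture, /d/ likewise becomes [b] adjacent to /p/.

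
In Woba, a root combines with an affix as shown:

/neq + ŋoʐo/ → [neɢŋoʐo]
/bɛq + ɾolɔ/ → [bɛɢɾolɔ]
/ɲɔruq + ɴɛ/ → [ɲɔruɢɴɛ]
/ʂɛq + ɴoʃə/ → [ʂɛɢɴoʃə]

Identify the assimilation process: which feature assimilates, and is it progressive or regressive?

regressive voicing assimilation

Underlying /q/ is realised as [ɢ] next to /ŋ/; /ŋ/ itself does not change.
/q/ is voiceless while /ŋ/ is voiced; the output [ɢ] is voiced, matching the trigger — so the feature that spreads is voicing.
Place and manner are unchanged, so the assimilation is partial, not total.
Checking the remaining alternations: /q/ → [ɢ] before /ɾ/ (voiceless → voiced, matching voiced); /q/ → [ɢ] before /ɴ/ (voiceless → voiced, matching voiced) — only voicing changes, and always toward the following segment.
Since the segment that changes precedes the conditioning segment, the assimilation is regressive.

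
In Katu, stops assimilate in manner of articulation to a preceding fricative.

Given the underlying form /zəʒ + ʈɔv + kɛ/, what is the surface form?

The rule targets /ʈ/ (voiceless retroflex stop), which sits after the trigger /ʒ/ (fricative).
Changing only its manner to fricative gives [ʂ] — the voiceless retroflex fricative.
The same rule applies at the second boundary: /k/ → [x] next to /v/.

[zəʒʂɔvxɛ]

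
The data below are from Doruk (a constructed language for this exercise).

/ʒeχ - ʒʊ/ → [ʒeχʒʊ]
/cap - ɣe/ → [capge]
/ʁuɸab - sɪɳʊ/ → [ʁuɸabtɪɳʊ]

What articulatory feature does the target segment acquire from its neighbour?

manner

Comparing underlying and surface forms, /ɣ/ → [g] is the alternation; the neighbouring /p/ is constant.
/ɣ/ is a fricative while /p/ is a stop; the output [g] is a stop, matching the trigger — so the feature that spreads is manner.
Checking the remaining alternation: /s/ → [t] after /b/ (fricative → stop, matching a stop) — only manner changes, and always toward the preceding segment.
Nothing changes in [ʒeχʒʊ]: there the adjacent consonants already agree in manner (/ʒ/ and /χ/ are both fricatives), so this form is consistent with the same rule.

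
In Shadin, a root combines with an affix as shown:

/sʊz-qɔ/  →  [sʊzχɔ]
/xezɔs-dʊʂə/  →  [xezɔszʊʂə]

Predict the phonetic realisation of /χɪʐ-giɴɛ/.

[χɪʐɣiɴɛ]

The data show progressive manner assimilation: /q/ → [χ] after /z/; /d/ → [z] after /s/. In each pair only manner changes, matching the preceding consonant, while place and voice stay constant.
/g/ is a voiced velar stop. The preceding trigger /ʐ/ is a fricative, so /g/ must become a fricative as well.
A voiced velar fricative is [ɣ], so the surface segment is [ɣ].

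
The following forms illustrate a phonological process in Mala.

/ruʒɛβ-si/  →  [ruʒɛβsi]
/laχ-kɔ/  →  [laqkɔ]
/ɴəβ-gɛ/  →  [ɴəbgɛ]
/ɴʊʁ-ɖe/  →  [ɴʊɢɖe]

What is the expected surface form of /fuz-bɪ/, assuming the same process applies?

[fudbɪ]

The data show regressive manner assimilation: /χ/ → [q] before /k/; /β/ → [b] before /g/; /ʁ/ → [ɢ] before /ɖ/. In each pair only manner changes, matching the following consonant, while place and voice stay constant.
Nothing changes in [ruʒɛβsi]: there the adjacent consonants already agree in manner (/β/ and /s/ are both fricatives), so this form is consistent with the same rule.
The rule targets /z/ (voiced alveolar fricative), which sits before the trigger /b/ (stop).
The voiced alveolar stop is [d], so /z/ → [d].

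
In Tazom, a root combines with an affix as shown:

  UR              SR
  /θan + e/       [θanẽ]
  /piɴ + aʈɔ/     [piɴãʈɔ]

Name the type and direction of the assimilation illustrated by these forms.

The vowel /e/ surfaces as nasalised [ẽ] next to the preceding nasal /n/ — it has acquired the [+nasal] feature of its neighbour.
Likewise in the remaining data: /a/ → [ã] after /ɴ/ — each time a vowel is nasalised next to a preceding nasal.
Because the conditioning nasal is to the left of the vowel that changes, the process is progressive (perseverative).

progressive nasality assimilation (vowel nasalisation)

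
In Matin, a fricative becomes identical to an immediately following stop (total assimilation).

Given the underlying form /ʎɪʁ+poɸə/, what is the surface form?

[ʎɪppoɸə]

/ʁ/ is the segment targeted by the rule; it sits immediately before /p/, so it assimilates completely and surfaces as [p].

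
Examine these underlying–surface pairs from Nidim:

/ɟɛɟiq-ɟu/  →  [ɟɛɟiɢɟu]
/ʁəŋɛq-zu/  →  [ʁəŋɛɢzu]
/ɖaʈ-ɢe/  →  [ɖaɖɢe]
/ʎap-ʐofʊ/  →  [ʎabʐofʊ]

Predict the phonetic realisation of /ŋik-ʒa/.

[ŋigʒa]

The data show regressive voicing assimilation: /q/ → [ɢ] before /ɟ/; /q/ → [ɢ] before /z/; /ʈ/ → [ɖ] before /ɢ/; /p/ → [b] before /ʐ/. In each pair only voicing changes, matching the following consonant, while place and manner stay constant.
/k/ is a voiceless velar stop. The following trigger /ʒ/ is voiced, so /k/ must become voiced as well.
A voiced velar stop is [g], so the surface segment is [g].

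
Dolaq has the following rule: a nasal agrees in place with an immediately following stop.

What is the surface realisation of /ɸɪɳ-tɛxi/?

The rule targets /ɳ/ (voiced retroflex nasal), which sits before the trigger /t/ (alveolar).
Changing only its place to alveolar gives [n] — the voiced alveolar nasal.

[ɸɪntɛxi]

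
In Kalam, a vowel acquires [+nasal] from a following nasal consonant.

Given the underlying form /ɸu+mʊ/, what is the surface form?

/u/ sits next to the nasal /m/ and is therefore nasalised to [ũ].

[ɸũmʊ]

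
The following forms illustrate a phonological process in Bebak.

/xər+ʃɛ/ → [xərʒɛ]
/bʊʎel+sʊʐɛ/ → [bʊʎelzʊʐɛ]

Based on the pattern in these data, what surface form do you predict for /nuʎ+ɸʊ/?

The data show progressive voicing assimilation: /ʃ/ → [ʒ] after /r/; /s/ → [z] after /l/. In each pair only voicing changes, matching the preceding consonant, while place and manner stay constant.
/ɸ/ is a voiceless bilabial fricative. The preceding trigger /ʎ/ is voiced, so /ɸ/ must become voiced as well.
The voiced bilabial fricative is [β], so /ɸ/ → [β].

[nuʎβʊ]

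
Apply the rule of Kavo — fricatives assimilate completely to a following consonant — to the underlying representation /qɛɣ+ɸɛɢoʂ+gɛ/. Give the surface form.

/ɣ/ is the segment targeted by the rule; it sits immediately before /ɸ/, so it assimilates completely and surfaces as [ɸ].
The same rule applies at the second boundary: /ʂ/ → [g] next to /g/.

[qɛɸɸɛɢoggɛ]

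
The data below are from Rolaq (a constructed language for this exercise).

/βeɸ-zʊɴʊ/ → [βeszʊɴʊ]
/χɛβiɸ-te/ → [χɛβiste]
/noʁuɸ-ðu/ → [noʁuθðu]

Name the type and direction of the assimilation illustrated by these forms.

regressive place assimilation

Underlying /ɸ/ is realised as [s] next to /z/; /z/ itself does not change.
The change bilabial → alveolar matches the place of the following /z/, identifying this as place assimilation.
Manner and voice are unchanged, so the assimilation is partial, not total.
Checking the remaining alternations: /ɸ/ → [s] before /t/ (bilabial → alveolar, matching alveolar); /ɸ/ → [θ] before /ð/ (bilabial → dental, matching dental) — only place changes, and always toward the following segment.
Since the segment that changes precedes the conditioning segment, the assimilation is regressive.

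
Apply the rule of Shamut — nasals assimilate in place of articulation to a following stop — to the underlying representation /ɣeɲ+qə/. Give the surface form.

[ɣeɴqə]

The rule targets /ɲ/ (voiced palatal nasal), which sits before the trigger /q/ (uvular).
The voiced uvular nasal is [ɴ], so /ɲ/ → [ɴ].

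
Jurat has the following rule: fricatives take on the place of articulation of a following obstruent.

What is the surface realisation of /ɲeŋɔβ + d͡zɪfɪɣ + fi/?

[ɲeŋɔzd͡zɪfɪvfi]

/β/ is a voiced bilabial fricative. The following trigger /d͡z/ is alveolar, so /β/ must become alveolar as well.
A voiced alveolar fricative is [z], so the surface segment is [z].
At the second juncture, /ɣ/ likewise becomes [v] adjacent to /f/.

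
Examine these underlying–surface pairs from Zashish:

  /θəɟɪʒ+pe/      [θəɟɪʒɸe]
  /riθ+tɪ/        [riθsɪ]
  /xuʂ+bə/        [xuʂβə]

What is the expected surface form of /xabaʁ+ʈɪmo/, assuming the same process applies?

[xabaʁʂɪmo]

The data show progressive manner assimilation: /p/ → [ɸ] after /ʒ/; /t/ → [s] after /θ/; /b/ → [β] after /ʂ/. In each pair only manner changes, matching the preceding consonant, while place and voice stay constant.
/ʈ/ is a voiceless retroflex stop. The preceding trigger /ʁ/ is a fricative, so /ʈ/ must become a fricative as well.
Changing only its manner to fricative gives [ʂ] — the voiceless retroflex fricative.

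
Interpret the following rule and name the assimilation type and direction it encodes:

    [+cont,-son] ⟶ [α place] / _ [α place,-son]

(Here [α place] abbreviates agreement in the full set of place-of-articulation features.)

The shared variable α links the value of the place features (abbreviated [place]) on the target to the same value on the neighbouring segment, so place is the feature that assimilates.
The conditioning segment sits to the right of the focus bar, meaning the trigger follows the segment that changes — regressive assimilation.

regressive place assimilation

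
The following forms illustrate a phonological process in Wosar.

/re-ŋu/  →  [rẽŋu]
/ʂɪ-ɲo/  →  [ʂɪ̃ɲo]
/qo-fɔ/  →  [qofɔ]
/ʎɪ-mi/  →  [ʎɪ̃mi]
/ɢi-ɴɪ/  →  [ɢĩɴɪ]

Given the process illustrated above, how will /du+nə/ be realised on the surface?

[dũnə]

The data show regressive nasality assimilation (vowel nasalisation): /e/ → [ẽ] before /ŋ/; /ɪ/ → [ɪ̃] before /ɲ/; /ɪ/ → [ɪ̃] before /m/; /i/ → [ĩ] before /ɴ/ — a vowel is nasalised by an immediately following nasal consonant.
No change occurs in [qofɔ] because the vowel at the boundary is adjacent to an oral consonant, not a nasal (/o/ next to /f/).
The vowel /u/ is adjacent to the following nasal /n/, so it acquires [+nasal] and surfaces as [ũ].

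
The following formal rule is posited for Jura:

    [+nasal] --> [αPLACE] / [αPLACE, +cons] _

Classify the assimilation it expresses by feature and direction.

The rule copies the place features (abbreviated [PLACE]) from the environment onto the target, so the assimilating feature is place.
Since the environment is written before the underscore, the trigger precedes the target; the direction is progressive.

progressive place assimilation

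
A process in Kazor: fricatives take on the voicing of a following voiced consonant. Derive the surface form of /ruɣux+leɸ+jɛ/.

[ruɣuɣleβjɛ]

The rule targets /x/ (voiceless velar fricative), which sits before the trigger /l/ (voiced).
Changing only its voicing to voiced gives [ɣ] — the voiced velar fricative.
The same rule applies at the second boundary: /ɸ/ → [β] next to /j/.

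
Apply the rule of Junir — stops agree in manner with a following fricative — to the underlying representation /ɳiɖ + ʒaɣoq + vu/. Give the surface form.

/ɖ/ is a voiced retroflex stop. The following trigger /ʒ/ is a fricative, so /ɖ/ must become a fricative as well.
Changing only its manner to fricative gives [ʐ] — the voiced retroflex fricative.
The same rule applies at the second boundary: /q/ → [χ] next to /v/.

[ɳiʐʒaɣoχvu]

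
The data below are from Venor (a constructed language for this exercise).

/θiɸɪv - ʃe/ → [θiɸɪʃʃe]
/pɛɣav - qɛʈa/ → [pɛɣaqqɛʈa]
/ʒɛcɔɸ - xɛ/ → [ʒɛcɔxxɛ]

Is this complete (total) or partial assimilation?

total assimilation

Comparing underlying and surface forms, /v/ → [ʃ] is the alternation; the neighbouring /ʃ/ is constant.
The output [ʃ] is identical to the trigger /ʃ/ — every feature (place, manner, voicing) has been copied — so this is total assimilation.
The remaining alternations confirm this: /v/ → [q] before /q/; /ɸ/ → [x] before /x/ — in each case the output is a copy of the following consonant.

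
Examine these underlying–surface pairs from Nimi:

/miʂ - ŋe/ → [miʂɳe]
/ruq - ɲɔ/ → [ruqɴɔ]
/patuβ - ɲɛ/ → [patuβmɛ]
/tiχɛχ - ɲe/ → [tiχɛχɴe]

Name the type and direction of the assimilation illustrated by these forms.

progressive place assimilation

Underlying /ŋ/ is realised as [ɳ] next to /ʂ/; /ʂ/ itself does not change.
The change velar → retroflex matches the place of the preceding /ʂ/, identifying this as place assimilation.
Manner and voice are unchanged, so the assimilation is partial, not total.
The same holds elsewhere in the data: /ɲ/ → [ɴ] after /q/ (palatal → uvular, matching uvular); /ɲ/ → [m] after /β/ (palatal → bilabial, matching bilabial); /ɲ/ → [ɴ] after /χ/ (palatal → uvular, matching uvular) — only place changes, and always toward the preceding segment.
Since the segment that changes follows the conditioning segment, the assimilation is progressive.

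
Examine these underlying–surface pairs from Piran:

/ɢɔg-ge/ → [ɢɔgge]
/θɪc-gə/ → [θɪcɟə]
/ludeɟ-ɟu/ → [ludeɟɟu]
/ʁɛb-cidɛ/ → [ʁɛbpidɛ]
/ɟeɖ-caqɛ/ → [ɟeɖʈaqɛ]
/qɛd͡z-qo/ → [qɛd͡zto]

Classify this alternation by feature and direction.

progressive place assimilation

Underlying /g/ is realised as [ɟ] next to /c/; /c/ itself does not change.
The change velar → palatal matches the place of the preceding /c/, identifying this as place assimilation.
Manner and voice are unchanged, so the assimilation is partial, not total.
Checking the remaining alternations: /c/ → [p] after /b/ (palatal → bilabial, matching bilabial); /c/ → [ʈ] after /ɖ/ (palatal → retroflex, matching retroflex); /q/ → [t] after /d͡z/ (uvular → alveolar, matching alveolar) — only place changes, and always toward the preceding segment.
Nothing changes in [ɢɔgge], [ludeɟɟu]: there the adjacent consonants already agree in place (/g/ and /g/ are both velar; /ɟ/ and /ɟ/ are both palatal), so these forms are consistent with the same rule.
Since the segment that changes follows the conditioning segment, the assimilation is progressive.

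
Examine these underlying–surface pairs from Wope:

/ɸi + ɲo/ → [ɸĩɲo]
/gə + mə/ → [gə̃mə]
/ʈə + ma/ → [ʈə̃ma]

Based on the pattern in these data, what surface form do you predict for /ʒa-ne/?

[ʒãne]

The data show regressive nasality assimilation (vowel nasalisation): /i/ → [ĩ] before /ɲ/; /ə/ → [ə̃] before /m/ — a vowel is nasalised by an immediately following nasal consonant.
The vowel /a/ is adjacent to the following nasal /n/, so it acquires [+nasal] and surfaces as [ã].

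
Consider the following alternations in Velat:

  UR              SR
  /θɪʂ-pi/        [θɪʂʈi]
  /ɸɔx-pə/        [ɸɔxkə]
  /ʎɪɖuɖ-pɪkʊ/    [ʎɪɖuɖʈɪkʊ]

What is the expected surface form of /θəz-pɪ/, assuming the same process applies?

[θəztɪ]

The data show progressive place assimilation: /p/ → [ʈ] after /ʂ/; /p/ → [k] after /x/; /p/ → [ʈ] after /ɖ/. In each pair only place changes, matching the preceding consonant, while manner and voice stay constant.
/p/ is a voiceless bilabial stop. The preceding trigger /z/ is alveolar, so /p/ must become alveolar as well.
A voiceless alveolar stop is [t], so the surface segment is [t].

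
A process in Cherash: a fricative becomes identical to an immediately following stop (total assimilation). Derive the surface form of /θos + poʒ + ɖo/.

/s/ is the segment targeted by the rule; it sits immediately before /p/, so it assimilates completely and surfaces as [p].
The same rule applies at the second boundary: /ʒ/ → [ɖ] next to /ɖ/.

[θoppoɖɖo]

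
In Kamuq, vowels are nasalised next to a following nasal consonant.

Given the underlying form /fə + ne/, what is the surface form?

[fə̃ne]

The vowel /ə/ is adjacent to the following nasal /n/, so it acquires [+nasal] and surfaces as [ə̃].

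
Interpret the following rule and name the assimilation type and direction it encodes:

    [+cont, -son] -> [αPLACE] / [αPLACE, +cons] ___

progressive place assimilation

The shared variable α links the value of the place features (abbreviated [PLACE]) on the target to the same value on the neighbouring segment, so place is the feature that assimilates.
Since the environment is written before the underscore, the trigger precedes the target; the direction is progressive.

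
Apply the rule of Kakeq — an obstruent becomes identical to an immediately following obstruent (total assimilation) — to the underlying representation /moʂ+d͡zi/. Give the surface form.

[mod͡zd͡zi]

/ʂ/ is the segment targeted by the rule; it sits immediately before /d͡z/, so it assimilates completely and surfaces as [d͡z].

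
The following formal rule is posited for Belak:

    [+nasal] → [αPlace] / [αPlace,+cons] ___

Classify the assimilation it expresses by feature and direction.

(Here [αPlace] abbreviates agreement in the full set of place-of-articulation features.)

The rule copies the place features (abbreviated [Place]) from the environment onto the target, so the assimilating feature is place.
The conditioning segment sits to the left of the focus bar, meaning the trigger precedes the segment that changes — progressive assimilation.

progressive place assimilation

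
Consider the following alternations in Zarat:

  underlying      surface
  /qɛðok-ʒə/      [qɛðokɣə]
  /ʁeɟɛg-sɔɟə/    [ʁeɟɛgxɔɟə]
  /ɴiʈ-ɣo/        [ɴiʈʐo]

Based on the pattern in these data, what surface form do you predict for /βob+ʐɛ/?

The data show progressive place assimilation: /ʒ/ → [ɣ] after /k/; /s/ → [x] after /g/; /ɣ/ → [ʐ] after /ʈ/. In each pair only place changes, matching the preceding consonant, while manner and voice stay constant.
The rule targets /ʐ/ (voiced retroflex fricative), which sits after the trigger /b/ (bilabial).
The voiced bilabial fricative is [β], so /ʐ/ → [β].

[βobβɛ]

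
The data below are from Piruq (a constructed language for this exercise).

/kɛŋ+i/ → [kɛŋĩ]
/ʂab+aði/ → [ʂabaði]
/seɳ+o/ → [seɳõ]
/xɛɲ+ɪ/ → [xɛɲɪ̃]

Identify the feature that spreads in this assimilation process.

The vowel /i/ surfaces as nasalised [ĩ] next to the preceding nasal /ŋ/ — it has acquired the [+nasal] feature of its neighbour.
The other forms show the same pattern: /o/ → [õ] after /ɳ/; /ɪ/ → [ɪ̃] after /ɲ/ — each time a vowel is nasalised next to a preceding nasal.
No change occurs in [ʂabaði] because the vowel at the boundary is adjacent to an oral consonant, not a nasal (/a/ next to /b/).

nasality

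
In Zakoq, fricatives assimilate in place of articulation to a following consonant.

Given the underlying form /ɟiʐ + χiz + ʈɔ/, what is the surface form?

[ɟiʁχiʐʈɔ]

/ʐ/ is a voiced retroflex fricative. The following trigger /χ/ is uvular, so /ʐ/ must become uvular as well.
A voiced uvular fricative is [ʁ], so the surface segment is [ʁ].
The same rule applies at the second boundary: /z/ → [ʐ] next to /ʈ/.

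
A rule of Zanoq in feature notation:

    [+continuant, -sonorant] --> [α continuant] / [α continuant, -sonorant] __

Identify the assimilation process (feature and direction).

progressive manner assimilation

The rule copies [continuant] (continuancy) from the environment onto the target fricatives; since [±continuant] encodes the stop/fricative manner contrast, the assimilating dimension is manner.
Since the environment is written before the underscore, the trigger precedes the target; the direction is progressive.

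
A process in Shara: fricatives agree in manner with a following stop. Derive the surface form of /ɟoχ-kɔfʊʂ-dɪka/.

/χ/ is a voiceless uvular fricative. The following trigger /k/ is a stop, so /χ/ must become a stop as well.
A voiceless uvular stop is [q], so the surface segment is [q].
The same rule applies at the second boundary: /ʂ/ → [ʈ] next to /d/.

[ɟoqkɔfʊʈdɪka]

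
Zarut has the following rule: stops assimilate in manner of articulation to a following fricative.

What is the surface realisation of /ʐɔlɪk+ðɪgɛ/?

[ʐɔlɪxðɪgɛ]

The rule targets /k/ (voiceless velar stop), which sits before the trigger /ð/ (fricative).
The voiceless velar fricative is [x], so /k/ → [x].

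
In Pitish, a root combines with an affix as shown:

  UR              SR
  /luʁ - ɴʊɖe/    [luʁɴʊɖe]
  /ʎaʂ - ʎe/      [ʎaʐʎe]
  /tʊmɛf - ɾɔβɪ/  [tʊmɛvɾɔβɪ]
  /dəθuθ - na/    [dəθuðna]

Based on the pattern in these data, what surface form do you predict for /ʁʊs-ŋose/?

The data show regressive voicing assimilation: /ʂ/ → [ʐ] before /ʎ/; /f/ → [v] before /ɾ/; /θ/ → [ð] before /n/. In each pair only voicing changes, matching the following consonant, while place and manner stay constant.
Nothing changes in [luʁɴʊɖe]: there the adjacent consonants already agree in voicing (/ʁ/ and /ɴ/ are both voiced), so this form is consistent with the same rule.
/s/ is a voiceless alveolar fricative. The following trigger /ŋ/ is voiced, so /s/ must become voiced as well.
A voiced alveolar fricative is [z], so the surface segment is [z].

[ʁʊzŋose]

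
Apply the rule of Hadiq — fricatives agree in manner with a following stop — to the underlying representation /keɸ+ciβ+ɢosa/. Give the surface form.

The rule targets /ɸ/ (voiceless bilabial fricative), which sits before the trigger /c/ (stop).
A voiceless bilabial stop is [p], so the surface segment is [p].
At the second juncture, /β/ likewise becomes [b] adjacent to /ɢ/.

[kepcibɢosa]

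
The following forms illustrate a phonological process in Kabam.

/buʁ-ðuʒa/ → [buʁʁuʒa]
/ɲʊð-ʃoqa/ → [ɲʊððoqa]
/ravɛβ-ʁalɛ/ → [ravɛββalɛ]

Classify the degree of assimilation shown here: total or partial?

total assimilation

Underlying /ʃ/ is realised as [ð] next to /ð/; /ð/ itself does not change.
The output [ð] is identical to the trigger /ð/ — every feature (place, manner, voicing) has been copied — so this is total assimilation.
The remaining alternations confirm this: /ð/ → [ʁ] after /ʁ/; /ʁ/ → [β] after /β/ — in each case the output is a copy of the preceding consonant.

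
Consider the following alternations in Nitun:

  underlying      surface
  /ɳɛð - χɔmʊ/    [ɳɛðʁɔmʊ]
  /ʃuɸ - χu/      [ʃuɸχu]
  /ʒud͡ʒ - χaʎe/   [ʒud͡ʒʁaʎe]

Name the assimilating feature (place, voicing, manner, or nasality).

Underlying /χ/ is realised as [ʁ] next to /ð/; /ð/ itself does not change.
The change voiceless → voiced matches the voicing of the preceding /ð/, identifying this as voicing assimilation.
Checking the remaining alternation: /χ/ → [ʁ] after /d͡ʒ/ (voiceless → voiced, matching voiced) — only voicing changes, and always toward the preceding segment.
No alternation appears in [ʃuɸχu]: there the adjacent consonants already agree in voicing (/χ/ and /ɸ/ are both voiceless), so this form is consistent with the same rule.

voicing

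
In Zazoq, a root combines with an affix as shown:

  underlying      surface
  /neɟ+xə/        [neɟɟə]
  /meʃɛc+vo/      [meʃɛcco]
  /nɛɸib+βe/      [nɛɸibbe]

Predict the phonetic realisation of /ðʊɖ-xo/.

The data show progressive total assimilation (/x/ → [ɟ] after /ɟ/; /v/ → [c] after /c/; /β/ → [b] after /b/): in every case the target segment becomes identical to its preceding neighbour, copying more than a single feature.
/x/ is the segment targeted by the rule; it sits immediately after /ɖ/, so it assimilates completely and surfaces as [ɖ].

[ðʊɖɖo]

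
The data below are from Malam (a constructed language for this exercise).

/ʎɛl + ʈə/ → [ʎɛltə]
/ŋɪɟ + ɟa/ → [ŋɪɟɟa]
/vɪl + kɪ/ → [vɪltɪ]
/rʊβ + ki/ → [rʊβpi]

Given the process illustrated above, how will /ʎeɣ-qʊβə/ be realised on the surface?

[ʎeɣkʊβə]

The data show progressive place assimilation: /ʈ/ → [t] after /l/; /k/ → [t] after /l/; /k/ → [p] after /β/. In each pair only place changes, matching the preceding consonant, while manner and voice stay constant.
No alternation appears in [ŋɪɟɟa]: there the adjacent consonants already agree in place (/ɟ/ and /ɟ/ are both palatal), so this form is consistent with the same rule.
/q/ is a voiceless uvular stop. The preceding trigger /ɣ/ is velar, so /q/ must become velar as well.
The voiceless velar stop is [k], so /q/ → [k].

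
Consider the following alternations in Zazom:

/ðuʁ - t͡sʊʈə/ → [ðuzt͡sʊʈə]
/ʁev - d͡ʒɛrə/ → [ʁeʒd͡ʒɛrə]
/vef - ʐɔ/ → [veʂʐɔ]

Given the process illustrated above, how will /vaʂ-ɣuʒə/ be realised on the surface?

The data show regressive place assimilation: /ʁ/ → [z] before /t͡s/; /v/ → [ʒ] before /d͡ʒ/; /f/ → [ʂ] before /ʐ/. In each pair only place changes, matching the following consonant, while manner and voice stay constant.
The rule targets /ʂ/ (voiceless retroflex fricative), which sits before the trigger /ɣ/ (velar).
Changing only its place to velar gives [x] — the voiceless velar fricative.

[vaxɣuʒə]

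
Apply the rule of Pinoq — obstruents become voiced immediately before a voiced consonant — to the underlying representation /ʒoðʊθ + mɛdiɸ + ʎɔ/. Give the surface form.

[ʒoðʊðmɛdiβʎɔ]

The rule targets /θ/ (voiceless dental fricative), which sits before the trigger /m/ (voiced).
The voiced dental fricative is [ð], so /θ/ → [ð].
At the second juncture, /ɸ/ likewise becomes [β] adjacent to /ʎ/.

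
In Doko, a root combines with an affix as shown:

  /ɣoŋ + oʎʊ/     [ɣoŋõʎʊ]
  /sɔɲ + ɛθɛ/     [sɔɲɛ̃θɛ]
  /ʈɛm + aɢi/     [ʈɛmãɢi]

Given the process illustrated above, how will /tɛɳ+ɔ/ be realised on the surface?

[tɛɳɔ̃]

The data show progressive nasality assimilation (vowel nasalisation): /o/ → [õ] after /ŋ/; /ɛ/ → [ɛ̃] after /ɲ/; /a/ → [ã] after /m/ — a vowel is nasalised by an immediately preceding nasal consonant.
/ɔ/ sits next to the nasal /ɳ/ and is therefore nasalised to [ɔ̃].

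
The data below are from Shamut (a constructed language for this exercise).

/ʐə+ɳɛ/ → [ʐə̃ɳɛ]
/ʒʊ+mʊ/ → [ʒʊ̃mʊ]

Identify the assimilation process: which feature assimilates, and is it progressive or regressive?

The vowel /ə/ surfaces as nasalised [ə̃] next to the following nasal /ɳ/ — it has acquired the [+nasal] feature of its neighbour.
The other form shows the same pattern: /ʊ/ → [ʊ̃] before /m/ — each time a vowel is nasalised next to a following nasal.
Because the conditioning nasal is to the right of the vowel that changes, the process is regressive (anticipatory).

regressive nasality assimilation (vowel nasalisation)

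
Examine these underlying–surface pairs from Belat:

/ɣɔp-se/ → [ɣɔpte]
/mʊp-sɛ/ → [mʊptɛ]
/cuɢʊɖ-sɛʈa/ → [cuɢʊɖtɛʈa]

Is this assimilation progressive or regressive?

The segment that alternates is /s/, which surfaces as [t] when adjacent to /p/.
/s/ is a fricative while /p/ is a stop; the output [t] is a stop, matching the trigger — so the feature that spreads is manner.
Checking the remaining alternation: /s/ → [t] after /ɖ/ (fricative → stop, matching a stop) — only manner changes, and always toward the preceding segment.
Since the segment that changes follows the conditioning segment, the assimilation is progressive.

progressive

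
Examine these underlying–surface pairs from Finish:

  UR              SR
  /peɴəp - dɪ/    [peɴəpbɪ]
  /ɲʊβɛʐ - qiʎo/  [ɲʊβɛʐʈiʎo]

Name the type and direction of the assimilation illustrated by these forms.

The segment that alternates is /d/, which surfaces as [b] when adjacent to /p/.
The change alveolar → bilabial matches the place of the preceding /p/, identifying this as place assimilation.
Manner and voice are unchanged, so the assimilation is partial, not total.
The same holds elsewhere in the data: /q/ → [ʈ] after /ʐ/ (uvular → retroflex, matching retroflex) — only place changes, and always toward the preceding segment.
Since the segment that changes follows the conditioning segment, the assimilation is progressive.

progressive place assimilation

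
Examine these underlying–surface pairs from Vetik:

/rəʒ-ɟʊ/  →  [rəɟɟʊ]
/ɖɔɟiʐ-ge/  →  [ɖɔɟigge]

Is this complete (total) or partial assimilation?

total assimilation

The segment that alternates is /ʒ/, which surfaces as [ɟ] when adjacent to /ɟ/.
The output [ɟ] is identical to the trigger /ɟ/ — every feature (place, manner, voicing) has been copied — so this is total assimilation.
The remaining alternation confirms this: /ʐ/ → [g] before /g/ — in each case the output is a copy of the following consonant.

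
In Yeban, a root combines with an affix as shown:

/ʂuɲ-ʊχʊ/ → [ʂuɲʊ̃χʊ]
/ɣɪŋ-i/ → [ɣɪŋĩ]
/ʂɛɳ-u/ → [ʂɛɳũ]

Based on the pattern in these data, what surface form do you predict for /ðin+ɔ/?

[ðinɔ̃]

The data show progressive nasality assimilation (vowel nasalisation): /ʊ/ → [ʊ̃] after /ɲ/; /i/ → [ĩ] after /ŋ/; /u/ → [ũ] after /ɳ/ — a vowel is nasalised by an immediately preceding nasal consonant.
/ɔ/ sits next to the nasal /n/ and is therefore nasalised to [ɔ̃].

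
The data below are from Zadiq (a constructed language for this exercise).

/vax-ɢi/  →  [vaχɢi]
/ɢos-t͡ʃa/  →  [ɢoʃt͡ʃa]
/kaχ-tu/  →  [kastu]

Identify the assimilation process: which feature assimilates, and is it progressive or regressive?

Comparing underlying and surface forms, /x/ → [χ] is the alternation; the neighbouring /ɢ/ is constant.
The change velar → uvular matches the place of the following /ɢ/, identifying this as place assimilation.
Manner and voice are unchanged, so the assimilation is partial, not total.
Checking the remaining alternations: /s/ → [ʃ] before /t͡ʃ/ (alveolar → postalveolar, matching postalveolar); /χ/ → [s] before /t/ (uvular → alveolar, matching alveolar) — only place changes, and always toward the following segment.
The trigger is the following segment, so the direction is regressive (anticipatory).

regressive place assimilation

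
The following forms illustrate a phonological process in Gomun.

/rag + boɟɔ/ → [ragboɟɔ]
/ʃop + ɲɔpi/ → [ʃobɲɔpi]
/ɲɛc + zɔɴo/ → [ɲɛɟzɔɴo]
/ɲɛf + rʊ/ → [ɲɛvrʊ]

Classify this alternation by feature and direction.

regressive voicing assimilation

Underlying /p/ is realised as [b] next to /ɲ/; /ɲ/ itself does not change.
The change voiceless → voiced matches the voicing of the following /ɲ/, identifying this as voicing assimilation.
Place and manner are unchanged, so the assimilation is partial, not total.
Checking the remaining alternations: /c/ → [ɟ] before /z/ (voiceless → voiced, matching voiced); /f/ → [v] before /r/ (voiceless → voiced, matching voiced) — only voicing changes, and always toward the following segment.
No alternation appears in [ragboɟɔ]: there the adjacent consonants already agree in voicing (/g/ and /b/ are both voiced), so this form is consistent with the same rule.
Since the segment that changes precedes the conditioning segment, the assimilation is regressive.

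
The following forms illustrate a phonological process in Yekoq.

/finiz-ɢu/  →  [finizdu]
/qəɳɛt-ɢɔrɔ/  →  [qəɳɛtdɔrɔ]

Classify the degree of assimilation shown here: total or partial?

partial assimilation

The segment that alternates is /ɢ/, which surfaces as [d] when adjacent to /z/.
/ɢ/ is uvular while /z/ is alveolar; the output [d] is alveolar, matching the trigger — so the feature that spreads is place.
Manner and voice are unchanged, so the assimilation is partial, not total.
Checking the remaining alternation: /ɢ/ → [d] after /t/ (uvular → alveolar, matching alveolar) — only place changes, and always toward the preceding segment.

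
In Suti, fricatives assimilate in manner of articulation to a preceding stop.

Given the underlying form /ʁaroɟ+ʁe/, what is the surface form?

/ʁ/ is a voiced uvular fricative. The preceding trigger /ɟ/ is a stop, so /ʁ/ must become a stop as well.
Changing only its manner to stop gives [ɢ] — the voiced uvular stop.

[ʁaroɟɢe]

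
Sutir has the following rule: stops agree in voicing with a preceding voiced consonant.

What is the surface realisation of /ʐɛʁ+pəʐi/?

The rule targets /p/ (voiceless bilabial stop), which sits after the trigger /ʁ/ (voiced).
Changing only its voicing to voiced gives [b] — the voiced bilabial stop.

[ʐɛʁbəʐi]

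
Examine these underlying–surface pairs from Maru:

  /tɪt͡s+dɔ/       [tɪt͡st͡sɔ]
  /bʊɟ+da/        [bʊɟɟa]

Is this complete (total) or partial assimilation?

total assimilation

The segment that alternates is /d/, which surfaces as [t͡s] when adjacent to /t͡s/.
The output [t͡s] is identical to the trigger /t͡s/ — every feature (place, manner, voicing) has been copied — so this is total assimilation.
The other form behaves the same way: /d/ → [ɟ] after /ɟ/ — in each case the output is a copy of the preceding consonant.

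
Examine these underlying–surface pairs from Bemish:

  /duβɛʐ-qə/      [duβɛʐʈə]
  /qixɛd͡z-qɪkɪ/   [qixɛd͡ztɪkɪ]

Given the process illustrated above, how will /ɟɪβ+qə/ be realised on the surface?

[ɟɪβpə]

The data show progressive place assimilation: /q/ → [ʈ] after /ʐ/; /q/ → [t] after /d͡z/. In each pair only place changes, matching the preceding consonant, while manner and voice stay constant.
The rule targets /q/ (voiceless uvular stop), which sits after the trigger /β/ (bilabial).
Changing only its place to bilabial gives [p] — the voiceless bilabial stop.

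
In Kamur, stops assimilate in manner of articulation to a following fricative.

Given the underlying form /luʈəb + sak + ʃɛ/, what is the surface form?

[luʈəβsaxʃɛ]

/b/ is a voiced bilabial stop. The following trigger /s/ is a fricative, so /b/ must become a fricative as well.
Changing only its manner to fricative gives [β] — the voiced bilabial fricative.
The same rule applies at the second boundary: /k/ → [x] next to /ʃ/.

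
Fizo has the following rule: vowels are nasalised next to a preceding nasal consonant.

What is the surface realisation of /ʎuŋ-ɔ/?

The vowel /ɔ/ is adjacent to the preceding nasal /ŋ/, so it acquires [+nasal] and surfaces as [ɔ̃].

[ʎuŋɔ̃]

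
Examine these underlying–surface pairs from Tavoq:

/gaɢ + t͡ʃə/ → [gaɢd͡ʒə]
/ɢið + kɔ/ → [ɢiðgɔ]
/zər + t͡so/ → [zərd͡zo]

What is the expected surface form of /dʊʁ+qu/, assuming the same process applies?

The data show progressive voicing assimilation: /t͡ʃ/ → [d͡ʒ] after /ɢ/; /k/ → [g] after /ð/; /t͡s/ → [d͡z] after /r/. In each pair only voicing changes, matching the preceding consonant, while place and manner stay constant.
The rule targets /q/ (voiceless uvular stop), which sits after the trigger /ʁ/ (voiced).
Changing only its voicing to voiced gives [ɢ] — the voiced uvular stop.

[dʊʁɢu]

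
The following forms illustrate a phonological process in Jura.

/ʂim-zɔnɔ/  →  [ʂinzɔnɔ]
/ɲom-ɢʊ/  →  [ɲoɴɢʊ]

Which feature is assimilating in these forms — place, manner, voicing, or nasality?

place

Comparing underlying and surface forms, /m/ → [n] is the alternation; the neighbouring /z/ is constant.
The change bilabial → alveolar matches the place of the following /z/, identifying this as place assimilation.
The other alternating form patterns the same way: /m/ → [ɴ] before /ɢ/ (bilabial → uvular, matching uvular) — only place changes, and always toward the following segment.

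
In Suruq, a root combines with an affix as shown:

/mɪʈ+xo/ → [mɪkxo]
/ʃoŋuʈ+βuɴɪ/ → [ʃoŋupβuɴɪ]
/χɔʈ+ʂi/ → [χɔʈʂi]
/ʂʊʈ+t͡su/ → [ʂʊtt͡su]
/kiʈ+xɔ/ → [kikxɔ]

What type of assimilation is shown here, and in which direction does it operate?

regressive place assimilation

Underlying /ʈ/ is realised as [k] next to /x/; /x/ itself does not change.
/ʈ/ is retroflex while /x/ is velar; the output [k] is velar, matching the trigger — so the feature that spreads is place.
Manner and voice are unchanged, so the assimilation is partial, not total.
The other alternating forms pattern the same way: /ʈ/ → [p] before /β/ (retroflex → bilabial, matching bilabial); /ʈ/ → [t] before /t͡s/ (retroflex → alveolar, matching alveolar) — only place changes, and always toward the following segment.
Nothing changes in [χɔʈʂi]: there the adjacent consonants already agree in place (/ʈ/ and /ʂ/ are both retroflex), so this form is consistent with the same rule.
The trigger is the following segment, so the direction is regressive (anticipatory).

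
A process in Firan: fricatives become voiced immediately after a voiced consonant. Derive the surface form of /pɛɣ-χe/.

[pɛɣʁe]

/χ/ is a voiceless uvular fricative. The preceding trigger /ɣ/ is voiced, so /χ/ must become voiced as well.
The voiced uvular fricative is [ʁ], so /χ/ → [ʁ].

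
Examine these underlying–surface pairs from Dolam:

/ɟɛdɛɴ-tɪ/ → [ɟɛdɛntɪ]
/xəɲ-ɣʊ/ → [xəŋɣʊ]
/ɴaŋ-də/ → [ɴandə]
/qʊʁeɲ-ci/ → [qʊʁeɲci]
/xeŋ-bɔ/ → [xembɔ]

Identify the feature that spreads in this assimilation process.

Underlying /ɴ/ is realised as [n] next to /t/; /t/ itself does not change.
/ɴ/ is uvular while /t/ is alveolar; the output [n] is alveolar, matching the trigger — so the feature that spreads is place.
The same holds elsewhere in the data: /ɲ/ → [ŋ] before /ɣ/ (palatal → velar, matching velar); /ŋ/ → [n] before /d/ (velar → alveolar, matching alveolar); /ŋ/ → [m] before /b/ (velar → bilabial, matching bilabial) — only place changes, and always toward the following segment.
Nothing changes in [qʊʁeɲci]: there the adjacent consonants already agree in place (/ɲ/ and /c/ are both palatal), so this form is consistent with the same rule.

place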